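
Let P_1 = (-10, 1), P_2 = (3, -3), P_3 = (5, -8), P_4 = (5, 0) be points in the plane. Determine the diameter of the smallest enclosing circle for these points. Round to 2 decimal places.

The farthest pair is P_1–P_3 with squared distance 306. The circle on this segment as diameter has centre (-2.5, -3.5) and r² = 306/4 = 76.5.
Check P_2: distance² to centre = 30.5 ≤ 76.5, so it lies inside.
All remaining points lie in this disk, and no smaller disk contains both endpoints, so this is the minimum enclosing circle.
Diameter = 2r = 2√(76.5) ≈ 17.49.

17.49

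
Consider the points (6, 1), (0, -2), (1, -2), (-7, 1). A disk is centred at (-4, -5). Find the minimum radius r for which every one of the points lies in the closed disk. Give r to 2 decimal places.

11.66

The required radius is the distance from (-4, -5) to the farthest point.
Squared distances: 136, 25, 34, 45.
Maximum is 136, attained at (6, 1).
r = √136 ≈ 11.66.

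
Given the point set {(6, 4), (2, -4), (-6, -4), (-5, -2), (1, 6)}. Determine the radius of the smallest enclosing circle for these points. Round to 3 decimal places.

The farthest pair is (6, 4)–(-6, -4) with squared distance 208. The circle on this segment as diameter has centre (0, 0) and r² = 208/4 = 52.
Check (2, -4): distance² to centre = 20 ≤ 52, so it lies inside.
All remaining points lie in this disk, and no smaller disk contains both endpoints, so this is the minimum enclosing circle.
r = √52 ≈ 7.211.

7.211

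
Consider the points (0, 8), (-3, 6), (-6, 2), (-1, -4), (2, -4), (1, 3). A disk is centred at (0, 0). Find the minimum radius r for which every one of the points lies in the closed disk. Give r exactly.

The required radius is the distance from (0, 0) to the farthest point.
Squared distances: 64, 45, 40, 17, 20, 10.
Maximum is 64, attained at (0, 8).
r = √64 = 8.

8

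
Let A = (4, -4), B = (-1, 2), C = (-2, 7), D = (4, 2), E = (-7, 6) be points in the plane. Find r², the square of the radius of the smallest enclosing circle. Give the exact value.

The minimum enclosing circle of a finite set is fixed by two of the points (as a diameter) or three (as a circumcircle).
The farthest pair is A–E with squared distance 221. The circle on this segment as diameter has centre (-1.5, 1) and r² = 221/4 = 55.25.
Check B: distance² to centre = 1.25 ≤ 55.25, so it lies inside.
All remaining points lie in this disk, and no smaller disk contains both endpoints, so this is the minimum enclosing circle.

55.25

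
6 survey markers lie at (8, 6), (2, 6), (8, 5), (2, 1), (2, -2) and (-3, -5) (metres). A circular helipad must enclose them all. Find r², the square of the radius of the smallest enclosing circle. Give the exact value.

A smallest enclosing disk is always determined by at most three of the input points on its boundary.
The farthest pair is (8, 6)–(-3, -5) with squared distance 242. The circle on this segment as diameter has centre (2.5, 0.5) and r² = 242/4 = 60.5.
Check (2, 6): distance² to centre = 30.5 ≤ 60.5, so it lies inside.
All remaining points lie in this disk, and no smaller disk contains both endpoints, so this is the minimum enclosing circle.

60.5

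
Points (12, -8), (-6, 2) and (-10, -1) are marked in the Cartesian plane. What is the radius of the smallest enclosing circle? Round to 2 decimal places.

Call the three points A, B, C in the order given.
Side lengths²: AB² = 424, AC² = 533, BC² = 25.
Since AC² = 533 ≥ 424 + 25 = 449, the angle opposite AC is not acute, so the smallest enclosing circle has AC as diameter.
Centre = midpoint of AC = (1, -4.5), r² = 533/4 = 133.25.
r = √(133.25) ≈ 11.54.

11.54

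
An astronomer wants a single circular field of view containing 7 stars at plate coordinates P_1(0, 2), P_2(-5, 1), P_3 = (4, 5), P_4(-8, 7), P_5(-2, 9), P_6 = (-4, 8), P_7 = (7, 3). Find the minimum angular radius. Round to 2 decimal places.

7.76

The farthest pair is P_4–P_7 with squared distance 241. The circle on this segment as diameter has centre (-0.5, 5) and r² = 241/4 = 60.25.
Check P_1: distance² to centre = 9.25 ≤ 60.25, so it lies inside.
All remaining points lie in this disk, and no smaller disk contains both endpoints, so this is the minimum enclosing circle.
r = √(60.25) ≈ 7.76.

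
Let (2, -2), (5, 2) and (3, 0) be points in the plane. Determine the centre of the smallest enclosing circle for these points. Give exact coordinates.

(3.5, 0)

Call the three points A, B, C in the order given.
Side lengths²: AB² = 25, AC² = 5, BC² = 8.
Since AB² = 25 ≥ 8 + 5 = 13, the angle opposite AB is not acute, so the smallest enclosing circle has AB as diameter.
Centre = midpoint of AB = (3.5, 0), r² = 25/4 = 6.25.
Centre = (3.5, 0).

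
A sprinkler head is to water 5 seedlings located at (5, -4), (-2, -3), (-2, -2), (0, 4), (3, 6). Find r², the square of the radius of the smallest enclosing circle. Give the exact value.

17225/578

The minimum enclosing circle is determined by three boundary points: (5, -4), (-2, -3), (3, 6).
Their circumcentre is (71/34, 21/34) with r² = 17225/578.
The farthest remaining point (-2, -2) is at distance² 13621/578 ≤ 17225/578.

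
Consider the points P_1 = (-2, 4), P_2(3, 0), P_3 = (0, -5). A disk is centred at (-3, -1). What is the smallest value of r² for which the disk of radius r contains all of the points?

37

The required radius is the distance from (-3, -1) to the farthest point.
Squared distances: 26, 37, 25.
Maximum is 37, attained at P_2.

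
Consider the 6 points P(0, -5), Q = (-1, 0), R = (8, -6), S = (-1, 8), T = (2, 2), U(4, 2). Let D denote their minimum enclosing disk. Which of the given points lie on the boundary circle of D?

R, S

The minimum enclosing circle of a finite set is fixed by two of the points (as a diameter) or three (as a circumcircle).
The farthest pair is R–S with squared distance 277. The circle on this segment as diameter has centre (3.5, 1) and r² = 277/4 = 69.25.
Check P: distance² to centre = 48.25 ≤ 69.25, so it lies inside.
All remaining points lie in this disk, and no smaller disk contains both endpoints, so this is the minimum enclosing circle.
The points at distance exactly r from the centre are R, S — 2 points.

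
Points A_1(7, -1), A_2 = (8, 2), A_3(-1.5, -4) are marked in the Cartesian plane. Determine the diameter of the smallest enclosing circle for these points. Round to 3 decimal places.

Side lengths²: A_1A_2² = 10, A_1A_3² = 81.25, A_2A_3² = 126.25.
Since A_2A_3² = 126.25 ≥ 81.25 + 10 = 91.25, the angle opposite A_2A_3 is not acute, so the smallest enclosing circle has A_2A_3 as diameter.
Centre = midpoint of A_2A_3 = (3.25, -1), r² = 126.25/4 = 31.5625.
Diameter = 2r = 2√(31.5625) ≈ 11.236.

11.236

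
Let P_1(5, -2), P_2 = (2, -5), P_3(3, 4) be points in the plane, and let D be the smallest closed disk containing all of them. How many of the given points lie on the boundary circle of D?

Side lengths²: P_1P_2² = 18, P_1P_3² = 40, P_2P_3² = 82.
Since P_2P_3² = 82 ≥ 40 + 18 = 58, the angle opposite P_2P_3 is not acute, so the smallest enclosing circle has P_2P_3 as diameter.
Centre = midpoint of P_2P_3 = (2.5, -0.5), r² = 82/4 = 20.5.
The points at distance exactly r from the centre are P_2, P_3 — 2 points.

2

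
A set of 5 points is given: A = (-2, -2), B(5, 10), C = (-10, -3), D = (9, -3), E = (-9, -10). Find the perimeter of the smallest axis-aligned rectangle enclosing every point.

78

Width = max x − min x = 9 − (-10) = 19.
Height = max y − min y = 10 − (-10) = 20.
Perimeter = 2(19 + 20) = 78.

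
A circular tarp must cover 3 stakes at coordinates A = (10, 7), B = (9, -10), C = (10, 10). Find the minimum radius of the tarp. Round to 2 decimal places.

Side lengths²: AB² = 290, AC² = 9, BC² = 401.
Since BC² = 401 ≥ 290 + 9 = 299, the angle opposite BC is not acute, so the smallest enclosing circle has BC as diameter.
Centre = midpoint of BC = (9.5, 0), r² = 401/4 = 100.25.
r = √(100.25) ≈ 10.01.

10.01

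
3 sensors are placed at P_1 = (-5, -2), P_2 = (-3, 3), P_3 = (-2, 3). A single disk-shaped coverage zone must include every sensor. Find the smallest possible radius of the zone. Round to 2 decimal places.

2.92

Side lengths²: P_1P_2² = 29, P_1P_3² = 34, P_2P_3² = 1.
Since P_1P_3² = 34 ≥ 29 + 1 = 30, the angle opposite P_1P_3 is not acute, so the smallest enclosing circle has P_1P_3 as diameter.
Centre = midpoint of P_1P_3 = (-3.5, 0.5), r² = 34/4 = 8.5.
r = √(8.5) ≈ 2.92.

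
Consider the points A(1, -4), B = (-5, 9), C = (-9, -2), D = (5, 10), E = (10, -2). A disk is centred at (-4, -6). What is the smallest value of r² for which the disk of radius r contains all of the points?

337

The required radius is the distance from (-4, -6) to the farthest point.
Squared distances: 29, 226, 41, 337, 212.
Maximum is 337, attained at D.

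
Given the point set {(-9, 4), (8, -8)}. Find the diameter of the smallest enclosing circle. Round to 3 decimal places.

The smallest circle enclosing two points has them as diameter endpoints.
Centre = midpoint = (-0.5, -2); r² = |(-9, 4)−(8, -8)|²/4 = 433/4 = 108.25.
Diameter = 2r = 2√(108.25) ≈ 20.809.

20.809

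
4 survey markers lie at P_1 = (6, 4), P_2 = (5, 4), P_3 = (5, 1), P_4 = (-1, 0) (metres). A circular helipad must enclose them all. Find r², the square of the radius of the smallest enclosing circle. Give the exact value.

16.25

By Welzl's lemma the MEC is supported by two points (diametrically opposite) or three points (on a circumcircle).
The farthest pair is P_1–P_4 with squared distance 65. The circle on this segment as diameter has centre (2.5, 2) and r² = 65/4 = 16.25.
Check P_2: distance² to centre = 10.25 ≤ 16.25, so it lies inside.
All remaining points lie in this disk, and no smaller disk contains both endpoints, so this is the minimum enclosing circle.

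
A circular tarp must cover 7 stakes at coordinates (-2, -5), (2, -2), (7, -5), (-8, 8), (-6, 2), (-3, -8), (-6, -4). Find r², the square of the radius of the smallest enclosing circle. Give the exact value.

98.5

The farthest pair is (7, -5)–(-8, 8) with squared distance 394. The circle on this segment as diameter has centre (-0.5, 1.5) and r² = 394/4 = 98.5.
Check (-2, -5): distance² to centre = 44.5 ≤ 98.5, so it lies inside.
All remaining points lie in this disk, and no smaller disk contains both endpoints, so this is the minimum enclosing circle.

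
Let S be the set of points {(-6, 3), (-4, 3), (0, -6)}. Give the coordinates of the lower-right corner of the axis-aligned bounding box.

x-range [-6, 0], y-range [-6, 3].
The lower-right corner is (0, -6).

(0, -6)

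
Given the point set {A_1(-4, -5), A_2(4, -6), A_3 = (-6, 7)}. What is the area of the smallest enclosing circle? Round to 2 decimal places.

211.27

Side lengths²: A_1A_2² = 65, A_1A_3² = 148, A_2A_3² = 269.
Since A_2A_3² = 269 ≥ 148 + 65 = 213, the angle opposite A_2A_3 is not acute, so the smallest enclosing circle has A_2A_3 as diameter.
Centre = midpoint of A_2A_3 = (-1, 0.5), r² = 269/4 = 67.25.
Area = π·r² = π·67.25 ≈ 211.27.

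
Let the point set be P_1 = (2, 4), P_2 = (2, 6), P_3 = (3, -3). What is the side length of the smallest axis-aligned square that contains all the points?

The bounding box has width 1 and height 9.
An axis-aligned square enclosing the set must have side ≥ max(width, height).
So the minimum side is max(1, 9) = 9.

9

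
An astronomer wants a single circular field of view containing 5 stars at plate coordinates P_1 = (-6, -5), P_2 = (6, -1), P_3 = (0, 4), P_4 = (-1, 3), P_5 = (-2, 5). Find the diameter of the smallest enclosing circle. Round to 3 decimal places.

A smallest enclosing disk is always determined by at most three of the input points on its boundary.
The minimum enclosing circle is determined by three boundary points: P_1, P_2, P_5.
Their circumcentre is (-7/13, -18/13) with r² = 7250/169.
The farthest remaining point P_3 is at distance² 4949/169 ≤ 7250/169.
Diameter = 2r = 2√(7250/169) ≈ 13.100.

13.100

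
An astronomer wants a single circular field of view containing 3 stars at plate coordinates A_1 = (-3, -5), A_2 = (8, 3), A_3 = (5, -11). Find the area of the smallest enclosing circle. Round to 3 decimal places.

176.250

Side lengths²: A_1A_2² = 185, A_1A_3² = 100, A_2A_3² = 205.
Since A_2A_3² = 205 < 185 + 100 = 285, the triangle is acute, so the smallest enclosing circle is the circumcircle.
Circumcentre = (113/26, -46/13), r² = 37925/676.
Area = π·r² = π·37925/676 ≈ 176.250.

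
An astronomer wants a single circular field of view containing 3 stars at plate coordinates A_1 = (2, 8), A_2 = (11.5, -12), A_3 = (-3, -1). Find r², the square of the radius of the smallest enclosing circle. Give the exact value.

122.5625

Side lengths²: A_1A_2² = 490.25, A_1A_3² = 106, A_2A_3² = 331.25.
Since A_1A_2² = 490.25 ≥ 331.25 + 106 = 437.25, the angle opposite A_1A_2 is not acute, so the smallest enclosing circle has A_1A_2 as diameter.
Centre = midpoint of A_1A_2 = (6.75, -2), r² = 490.25/4 = 122.5625.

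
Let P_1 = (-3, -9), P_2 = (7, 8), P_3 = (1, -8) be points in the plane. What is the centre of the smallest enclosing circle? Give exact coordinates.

Side lengths²: P_1P_2² = 389, P_1P_3² = 17, P_2P_3² = 292.
Since P_1P_2² = 389 ≥ 292 + 17 = 309, the angle opposite P_1P_2 is not acute, so the smallest enclosing circle has P_1P_2 as diameter.
Centre = midpoint of P_1P_2 = (2, -0.5), r² = 389/4 = 97.25.
Centre = (2, -0.5).

(2, -0.5)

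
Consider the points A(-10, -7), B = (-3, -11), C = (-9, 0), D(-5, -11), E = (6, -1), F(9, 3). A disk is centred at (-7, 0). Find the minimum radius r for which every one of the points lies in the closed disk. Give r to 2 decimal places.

16.28

The required radius is the distance from (-7, 0) to the farthest point.
Squared distances: 58, 137, 4, 125, 170, 265.
Maximum is 265, attained at F.
r = √265 ≈ 16.28.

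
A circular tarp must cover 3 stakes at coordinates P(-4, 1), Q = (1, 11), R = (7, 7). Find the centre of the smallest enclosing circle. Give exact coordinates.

Side lengths²: PQ² = 125, PR² = 157, QR² = 52.
Since PR² = 157 < 125 + 52 = 177, the triangle is acute, so the smallest enclosing circle is the circumcircle.
Circumcentre = (1.125, 4.6875), r² = 39.86328125.
Centre = (1.125, 4.6875).

(1.125, 4.6875)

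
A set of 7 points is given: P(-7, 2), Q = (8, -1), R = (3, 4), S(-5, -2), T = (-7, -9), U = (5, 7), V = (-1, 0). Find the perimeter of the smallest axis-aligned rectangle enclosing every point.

62

Width = max x − min x = 8 − (-7) = 15.
Height = max y − min y = 7 − (-9) = 16.
Perimeter = 2(15 + 16) = 62.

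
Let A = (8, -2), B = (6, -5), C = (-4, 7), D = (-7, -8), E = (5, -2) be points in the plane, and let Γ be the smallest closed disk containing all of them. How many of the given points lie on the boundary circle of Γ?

A smallest enclosing disk is always determined by at most three of the input points on its boundary.
The minimum enclosing circle is determined by three boundary points: A, C, D.
Their circumcentre is (-43/46, -65/46) with r² = 84825/1058.
The farthest remaining point B is at distance² 64493/1058 ≤ 84825/1058.
The points at distance exactly r from the centre are A, C, D — 3 points.

3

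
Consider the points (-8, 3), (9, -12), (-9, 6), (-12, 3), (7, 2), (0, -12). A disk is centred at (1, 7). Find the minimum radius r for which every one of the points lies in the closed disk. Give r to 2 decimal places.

The required radius is the distance from (1, 7) to the farthest point.
Squared distances: 97, 425, 101, 185, 61, 362.
Maximum is 425, attained at (9, -12).
r = √425 ≈ 20.62.

20.62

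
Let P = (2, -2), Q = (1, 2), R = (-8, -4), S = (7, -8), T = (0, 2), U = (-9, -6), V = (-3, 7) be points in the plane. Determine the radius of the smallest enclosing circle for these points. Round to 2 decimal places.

A smallest enclosing disk is always determined by at most three of the input points on its boundary.
The minimum enclosing circle is determined by three boundary points: S, U, V.
Their circumcentre is (-17/44, -23/11) with r² = 173225/1936.
The farthest remaining point R is at distance² 119281/1936 ≤ 173225/1936.
r = √(173225/1936) ≈ 9.46.

9.46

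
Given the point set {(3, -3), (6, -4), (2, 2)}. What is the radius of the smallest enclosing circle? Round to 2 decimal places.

Call the three points A, B, C in the order given.
Side lengths²: AB² = 10, AC² = 26, BC² = 52.
Since BC² = 52 ≥ 26 + 10 = 36, the angle opposite BC is not acute, so the smallest enclosing circle has BC as diameter.
Centre = midpoint of BC = (4, -1), r² = 52/4 = 13.
r = √13 ≈ 3.61.

3.61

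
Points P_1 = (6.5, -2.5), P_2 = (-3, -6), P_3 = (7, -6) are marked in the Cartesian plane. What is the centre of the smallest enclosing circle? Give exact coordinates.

(2, -69/14)

Side lengths²: P_1P_2² = 102.5, P_1P_3² = 12.5, P_2P_3² = 100.
Since P_1P_2² = 102.5 < 100 + 12.5 = 112.5, the triangle is acute, so the smallest enclosing circle is the circumcircle.
Circumcentre = (2, -69/14), r² = 5125/196.
Centre = (2, -69/14).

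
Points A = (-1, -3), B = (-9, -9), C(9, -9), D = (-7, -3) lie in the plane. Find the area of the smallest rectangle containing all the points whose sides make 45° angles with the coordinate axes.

In coordinates u = x + y, v = x − y the rectangle is axis-aligned; the map (x,y)→(u,v) scales areas by 2.
u-values: -4, -18, 0, -10; range = 0 − (-18) = 18.
v-values: 2, 0, 18, -4; range = 18 − (-4) = 22.
Area = (18 × 22) / 2 = 198.

198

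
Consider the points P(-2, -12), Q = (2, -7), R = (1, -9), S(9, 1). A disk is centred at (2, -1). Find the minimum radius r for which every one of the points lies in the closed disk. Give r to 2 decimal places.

11.70

The required radius is the distance from (2, -1) to the farthest point.
Squared distances: 137, 36, 65, 53.
Maximum is 137, attained at P.
r = √137 ≈ 11.70.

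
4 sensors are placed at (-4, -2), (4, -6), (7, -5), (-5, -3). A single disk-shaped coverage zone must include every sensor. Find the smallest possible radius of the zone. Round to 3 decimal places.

A smallest enclosing disk is always determined by at most three of the input points on its boundary.
The farthest pair is (7, -5)–(-5, -3) with squared distance 148. The circle on this segment as diameter has centre (1, -4) and r² = 148/4 = 37.
Check (-4, -2): distance² to centre = 29 ≤ 37, so it lies inside.
All remaining points lie in this disk, and no smaller disk contains both endpoints, so this is the minimum enclosing circle.
r = √37 ≈ 6.083.

6.083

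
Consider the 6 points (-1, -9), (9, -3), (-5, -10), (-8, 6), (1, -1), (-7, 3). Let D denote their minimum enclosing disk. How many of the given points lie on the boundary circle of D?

The minimum enclosing circle of a finite set is fixed by two of the points (as a diameter) or three (as a circumcircle).
The minimum enclosing circle is determined by three boundary points: (9, -3), (-5, -10), (-8, 6).
Their circumcentre is (-11/14, -13/14) with r² = 9805/98.
The farthest remaining point (-1, -9) is at distance² 6389/98 ≤ 9805/98.
The points at distance exactly r from the centre are (9, -3), (-5, -10), (-8, 6) — 3 points.

3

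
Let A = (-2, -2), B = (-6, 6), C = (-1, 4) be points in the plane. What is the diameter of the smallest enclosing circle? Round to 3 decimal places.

8.944

Side lengths²: AB² = 80, AC² = 37, BC² = 29.
Since AB² = 80 ≥ 37 + 29 = 66, the angle opposite AB is not acute, so the smallest enclosing circle has AB as diameter.
Centre = midpoint of AB = (-4, 2), r² = 80/4 = 20.
Diameter = 2r = 2√20 ≈ 8.944.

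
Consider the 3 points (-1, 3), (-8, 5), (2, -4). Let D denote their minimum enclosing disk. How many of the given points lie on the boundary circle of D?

Call the three points A, B, C in the order given.
Side lengths²: AB² = 53, AC² = 58, BC² = 181.
Since BC² = 181 ≥ 58 + 53 = 111, the angle opposite BC is not acute, so the smallest enclosing circle has BC as diameter.
Centre = midpoint of BC = (-3, 0.5), r² = 181/4 = 45.25.
The points at distance exactly r from the centre are (-8, 5), (2, -4) — 2 points.

2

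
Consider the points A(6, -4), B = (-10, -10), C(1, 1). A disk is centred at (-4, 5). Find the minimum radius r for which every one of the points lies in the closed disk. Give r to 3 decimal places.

16.155

The required radius is the distance from (-4, 5) to the farthest point.
Squared distances: 181, 261, 41.
Maximum is 261, attained at B.
r = √261 ≈ 16.155.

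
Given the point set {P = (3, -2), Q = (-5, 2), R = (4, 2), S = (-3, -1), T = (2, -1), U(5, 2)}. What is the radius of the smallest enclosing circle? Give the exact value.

5

The minimum enclosing circle of a finite set is fixed by two of the points (as a diameter) or three (as a circumcircle).
The farthest pair is Q–U with squared distance 100. The circle on this segment as diameter has centre (0, 2) and r² = 100/4 = 25.
Check P: distance² to centre = 25 ≤ 25, so it lies inside.
All remaining points lie in this disk, and no smaller disk contains both endpoints, so this is the minimum enclosing circle.
r = √25 = 5.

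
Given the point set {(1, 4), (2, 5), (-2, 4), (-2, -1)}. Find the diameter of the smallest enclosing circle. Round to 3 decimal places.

7.211

A smallest enclosing disk is always determined by at most three of the input points on its boundary.
The farthest pair is (2, 5)–(-2, -1) with squared distance 52. The circle on this segment as diameter has centre (0, 2) and r² = 52/4 = 13.
Check (1, 4): distance² to centre = 5 ≤ 13, so it lies inside.
All remaining points lie in this disk, and no smaller disk contains both endpoints, so this is the minimum enclosing circle.
Diameter = 2r = 2√13 ≈ 7.211.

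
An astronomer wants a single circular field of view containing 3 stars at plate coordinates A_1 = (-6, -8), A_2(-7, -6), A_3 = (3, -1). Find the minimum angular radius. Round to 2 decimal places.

5.70

Side lengths²: A_1A_2² = 5, A_1A_3² = 130, A_2A_3² = 125.
Since A_1A_3² = 130 ≥ 125 + 5 = 130, the angle opposite A_1A_3 is not acute, so the smallest enclosing circle has A_1A_3 as diameter.
Centre = midpoint of A_1A_3 = (-1.5, -4.5), r² = 130/4 = 32.5.
r = √(32.5) ≈ 5.70.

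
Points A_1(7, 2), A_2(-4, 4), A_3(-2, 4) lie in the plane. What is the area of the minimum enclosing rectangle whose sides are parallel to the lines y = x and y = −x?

In coordinates u = x + y, v = x − y the rectangle is axis-aligned; the map (x,y)→(u,v) scales areas by 2.
u-values: 9, 0, 2; range = 9 − 0 = 9.
v-values: 5, -8, -6; range = 5 − (-8) = 13.
Area = (9 × 13) / 2 = 58.5.

58.5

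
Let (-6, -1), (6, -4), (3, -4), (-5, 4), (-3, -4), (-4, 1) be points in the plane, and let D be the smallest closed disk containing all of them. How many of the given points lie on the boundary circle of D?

The farthest pair is (6, -4)–(-5, 4) with squared distance 185. The circle on this segment as diameter has centre (0.5, 0) and r² = 185/4 = 46.25.
Check (-6, -1): distance² to centre = 43.25 ≤ 46.25, so it lies inside.
All remaining points lie in this disk, and no smaller disk contains both endpoints, so this is the minimum enclosing circle.
The points at distance exactly r from the centre are (6, -4), (-5, 4) — 2 points.

2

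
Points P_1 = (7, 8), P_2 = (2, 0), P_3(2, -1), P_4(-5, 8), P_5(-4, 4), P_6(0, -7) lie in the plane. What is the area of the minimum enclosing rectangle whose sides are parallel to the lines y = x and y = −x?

In coordinates u = x + y, v = x − y the rectangle is axis-aligned; the map (x,y)→(u,v) scales areas by 2.
u-values: 15, 2, 1, 3, 0, -7; range = 15 − (-7) = 22.
v-values: -1, 2, 3, -13, -8, 7; range = 7 − (-13) = 20.
Area = (22 × 20) / 2 = 220.

220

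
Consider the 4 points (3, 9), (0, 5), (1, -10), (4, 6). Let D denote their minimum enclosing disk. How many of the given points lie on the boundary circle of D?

By Welzl's lemma the MEC is supported by two points (diametrically opposite) or three points (on a circumcircle).
The farthest pair is (3, 9)–(1, -10) with squared distance 365. The circle on this segment as diameter has centre (2, -0.5) and r² = 365/4 = 91.25.
Check (0, 5): distance² to centre = 34.25 ≤ 91.25, so it lies inside.
All remaining points lie in this disk, and no smaller disk contains both endpoints, so this is the minimum enclosing circle.
The points at distance exactly r from the centre are (3, 9), (1, -10) — 2 points.

2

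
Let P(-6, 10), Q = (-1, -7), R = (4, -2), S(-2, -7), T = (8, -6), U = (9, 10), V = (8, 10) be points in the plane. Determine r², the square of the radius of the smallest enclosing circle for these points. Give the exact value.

By Welzl's lemma the MEC is supported by two points (diametrically opposite) or three points (on a circumcircle).
The minimum enclosing circle is determined by three boundary points: P, T, U.
Their circumcentre is (1.5, 2.4375) with r² = 113.44140625.
The farthest remaining point S is at distance² 101.31640625 ≤ 113.44140625.

113.44140625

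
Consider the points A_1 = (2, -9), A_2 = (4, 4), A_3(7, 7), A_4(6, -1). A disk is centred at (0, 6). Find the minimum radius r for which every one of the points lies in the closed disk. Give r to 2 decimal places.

The required radius is the distance from (0, 6) to the farthest point.
Squared distances: 229, 20, 50, 85.
Maximum is 229, attained at A_1.
r = √229 ≈ 15.13.

15.13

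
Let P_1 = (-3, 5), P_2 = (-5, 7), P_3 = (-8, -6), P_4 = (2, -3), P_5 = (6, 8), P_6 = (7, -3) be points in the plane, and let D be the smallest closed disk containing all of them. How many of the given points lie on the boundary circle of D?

The farthest pair is P_3–P_5 with squared distance 392. The circle on this segment as diameter has centre (-1, 1) and r² = 392/4 = 98.
Check P_1: distance² to centre = 20 ≤ 98, so it lies inside.
All remaining points lie in this disk, and no smaller disk contains both endpoints, so this is the minimum enclosing circle.
The points at distance exactly r from the centre are P_3, P_5 — 2 points.

2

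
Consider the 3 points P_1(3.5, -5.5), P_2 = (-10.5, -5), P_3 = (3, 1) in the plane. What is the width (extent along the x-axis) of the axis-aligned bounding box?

max x = 3.5, min x = -10.5, so width = 14.

14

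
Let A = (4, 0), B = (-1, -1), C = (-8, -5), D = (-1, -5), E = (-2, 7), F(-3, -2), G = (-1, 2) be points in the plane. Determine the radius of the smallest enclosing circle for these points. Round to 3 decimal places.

7.053

A smallest enclosing disk is always determined by at most three of the input points on its boundary.
The minimum enclosing circle is determined by three boundary points: A, C, E.
Their circumcentre is (-58/19, 1/38) with r² = 71825/1444.
The farthest remaining point D is at distance² 42565/1444 ≤ 71825/1444.
r = √(71825/1444) ≈ 7.053.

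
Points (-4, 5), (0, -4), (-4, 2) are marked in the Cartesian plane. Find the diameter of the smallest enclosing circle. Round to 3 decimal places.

9.849

Call the three points A, B, C in the order given.
Side lengths²: AB² = 97, AC² = 9, BC² = 52.
Since AB² = 97 ≥ 52 + 9 = 61, the angle opposite AB is not acute, so the smallest enclosing circle has AB as diameter.
Centre = midpoint of AB = (-2, 0.5), r² = 97/4 = 24.25.
Diameter = 2r = 2√(24.25) ≈ 9.849.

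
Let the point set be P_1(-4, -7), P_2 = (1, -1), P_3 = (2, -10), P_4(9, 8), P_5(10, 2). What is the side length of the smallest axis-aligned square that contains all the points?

The bounding box has width 14 and height 18.
An axis-aligned square enclosing the set must have side ≥ max(width, height).
So the minimum side is max(14, 18) = 18.

18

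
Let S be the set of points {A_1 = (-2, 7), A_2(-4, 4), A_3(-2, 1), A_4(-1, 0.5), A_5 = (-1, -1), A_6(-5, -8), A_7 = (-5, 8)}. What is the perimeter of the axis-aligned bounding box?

Width = max x − min x = -1 − (-5) = 4.
Height = max y − min y = 8 − (-8) = 16.
Perimeter = 2(4 + 16) = 40.

40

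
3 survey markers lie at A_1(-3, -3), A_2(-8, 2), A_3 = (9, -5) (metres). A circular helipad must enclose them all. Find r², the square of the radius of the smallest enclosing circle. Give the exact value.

Side lengths²: A_1A_2² = 50, A_1A_3² = 148, A_2A_3² = 338.
Since A_2A_3² = 338 ≥ 148 + 50 = 198, the angle opposite A_2A_3 is not acute, so the smallest enclosing circle has A_2A_3 as diameter.
Centre = midpoint of A_2A_3 = (0.5, -1.5), r² = 338/4 = 84.5.

84.5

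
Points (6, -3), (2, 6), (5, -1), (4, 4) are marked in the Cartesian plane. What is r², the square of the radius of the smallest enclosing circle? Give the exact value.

24.25

A smallest enclosing disk is always determined by at most three of the input points on its boundary.
The farthest pair is (6, -3)–(2, 6) with squared distance 97. The circle on this segment as diameter has centre (4, 1.5) and r² = 97/4 = 24.25.
Check (5, -1): distance² to centre = 7.25 ≤ 24.25, so it lies inside.
All remaining points lie in this disk, and no smaller disk contains both endpoints, so this is the minimum enclosing circle.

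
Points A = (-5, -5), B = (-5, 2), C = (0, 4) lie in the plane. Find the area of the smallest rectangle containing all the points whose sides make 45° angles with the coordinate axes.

49

In coordinates u = x + y, v = x − y the rectangle is axis-aligned; the map (x,y)→(u,v) scales areas by 2.
u-values: -10, -3, 4; range = 4 − (-10) = 14.
v-values: 0, -7, -4; range = 0 − (-7) = 7.
Area = (14 × 7) / 2 = 49.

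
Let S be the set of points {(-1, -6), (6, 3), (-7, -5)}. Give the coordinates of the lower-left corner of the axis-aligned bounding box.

(-7, -6)

x-range [-7, 6], y-range [-6, 3].
The lower-left corner is (-7, -6).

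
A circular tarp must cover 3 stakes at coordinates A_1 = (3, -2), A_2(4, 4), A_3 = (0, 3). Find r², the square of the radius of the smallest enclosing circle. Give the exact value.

Side lengths²: A_1A_2² = 37, A_1A_3² = 34, A_2A_3² = 17.
Since A_1A_2² = 37 < 34 + 17 = 51, the triangle is acute, so the smallest enclosing circle is the circumcircle.
Circumcentre = (119/46, 53/46), r² = 10693/1058.

10693/1058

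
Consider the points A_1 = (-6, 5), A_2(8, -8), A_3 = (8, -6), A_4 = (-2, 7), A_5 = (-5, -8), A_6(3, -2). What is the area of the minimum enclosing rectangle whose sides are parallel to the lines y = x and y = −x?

243

In coordinates u = x + y, v = x − y the rectangle is axis-aligned; the map (x,y)→(u,v) scales areas by 2.
u-values: -1, 0, 2, 5, -13, 1; range = 5 − (-13) = 18.
v-values: -11, 16, 14, -9, 3, 5; range = 16 − (-11) = 27.
Area = (18 × 27) / 2 = 243.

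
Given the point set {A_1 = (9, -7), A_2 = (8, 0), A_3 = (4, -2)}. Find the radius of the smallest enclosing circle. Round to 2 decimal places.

3.73

Side lengths²: A_1A_2² = 50, A_1A_3² = 50, A_2A_3² = 20.
Since A_1A_3² = 50 < 50 + 20 = 70, the triangle is acute, so the smallest enclosing circle is the circumcircle.
Circumcentre = (22/3, -11/3), r² = 125/9.
r = √(125/9) ≈ 3.73.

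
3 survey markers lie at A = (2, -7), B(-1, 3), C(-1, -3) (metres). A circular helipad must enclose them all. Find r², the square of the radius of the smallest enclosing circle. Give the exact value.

Side lengths²: AB² = 109, AC² = 25, BC² = 36.
Since AB² = 109 ≥ 36 + 25 = 61, the angle opposite AB is not acute, so the smallest enclosing circle has AB as diameter.
Centre = midpoint of AB = (0.5, -2), r² = 109/4 = 27.25.

27.25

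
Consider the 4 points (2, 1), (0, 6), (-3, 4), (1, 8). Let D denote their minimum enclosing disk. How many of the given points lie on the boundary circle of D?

3

A smallest enclosing disk is always determined by at most three of the input points on its boundary.
The minimum enclosing circle is determined by three boundary points: (2, 1), (-3, 4), (1, 8).
Their circumcentre is (0.625, 4.375) with r² = 13.28125.
The farthest remaining point (0, 6) is at distance² 3.03125 ≤ 13.28125.
The points at distance exactly r from the centre are (2, 1), (-3, 4), (1, 8) — 3 points.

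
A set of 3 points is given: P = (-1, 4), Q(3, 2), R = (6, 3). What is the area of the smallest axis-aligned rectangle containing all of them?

x ranges over [-1, 6], width 7.
y ranges over [2, 4], height 2.
Area = 7 × 2 = 14.

14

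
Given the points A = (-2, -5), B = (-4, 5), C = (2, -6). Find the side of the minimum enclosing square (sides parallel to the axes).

The bounding box has width 6 and height 11.
An axis-aligned square enclosing the set must have side ≥ max(width, height).
So the minimum side is max(6, 11) = 11.

11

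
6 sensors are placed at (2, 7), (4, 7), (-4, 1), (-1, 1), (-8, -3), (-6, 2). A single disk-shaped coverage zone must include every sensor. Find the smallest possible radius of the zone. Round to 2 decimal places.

By Welzl's lemma the MEC is supported by two points (diametrically opposite) or three points (on a circumcircle).
The farthest pair is (4, 7)–(-8, -3) with squared distance 244. The circle on this segment as diameter has centre (-2, 2) and r² = 244/4 = 61.
Check (2, 7): distance² to centre = 41 ≤ 61, so it lies inside.
All remaining points lie in this disk, and no smaller disk contains both endpoints, so this is the minimum enclosing circle.
r = √61 ≈ 7.81.

7.81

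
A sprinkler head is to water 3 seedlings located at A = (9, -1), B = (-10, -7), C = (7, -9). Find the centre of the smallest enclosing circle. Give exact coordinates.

Side lengths²: AB² = 397, AC² = 68, BC² = 293.
Since AB² = 397 ≥ 293 + 68 = 361, the angle opposite AB is not acute, so the smallest enclosing circle has AB as diameter.
Centre = midpoint of AB = (-0.5, -4), r² = 397/4 = 99.25.
Centre = (-0.5, -4).

(-0.5, -4)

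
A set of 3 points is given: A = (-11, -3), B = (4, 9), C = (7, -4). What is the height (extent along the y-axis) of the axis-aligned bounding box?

max y = 9, min y = -4, so height = 13.

13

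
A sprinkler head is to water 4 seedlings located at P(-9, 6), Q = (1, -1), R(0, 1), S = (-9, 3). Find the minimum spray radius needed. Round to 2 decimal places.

The minimum enclosing circle of a finite set is fixed by two of the points (as a diameter) or three (as a circumcircle).
The farthest pair is P–Q with squared distance 149. The circle on this segment as diameter has centre (-4, 2.5) and r² = 149/4 = 37.25.
Check R: distance² to centre = 18.25 ≤ 37.25, so it lies inside.
All remaining points lie in this disk, and no smaller disk contains both endpoints, so this is the minimum enclosing circle.
r = √(37.25) ≈ 6.10.

6.10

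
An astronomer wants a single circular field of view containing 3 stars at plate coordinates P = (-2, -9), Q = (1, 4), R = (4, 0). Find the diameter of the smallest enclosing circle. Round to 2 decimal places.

Side lengths²: PQ² = 178, PR² = 117, QR² = 25.
Since PQ² = 178 ≥ 117 + 25 = 142, the angle opposite PQ is not acute, so the smallest enclosing circle has PQ as diameter.
Centre = midpoint of PQ = (-0.5, -2.5), r² = 178/4 = 44.5.
Diameter = 2r = 2√(44.5) ≈ 13.34.

13.34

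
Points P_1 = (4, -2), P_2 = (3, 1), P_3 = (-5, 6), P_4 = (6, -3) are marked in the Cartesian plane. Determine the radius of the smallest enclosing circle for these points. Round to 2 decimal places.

7.11

By Welzl's lemma the MEC is supported by two points (diametrically opposite) or three points (on a circumcircle).
The farthest pair is P_3–P_4 with squared distance 202. The circle on this segment as diameter has centre (0.5, 1.5) and r² = 202/4 = 50.5.
Check P_1: distance² to centre = 24.5 ≤ 50.5, so it lies inside.
All remaining points lie in this disk, and no smaller disk contains both endpoints, so this is the minimum enclosing circle.
r = √(50.5) ≈ 7.11.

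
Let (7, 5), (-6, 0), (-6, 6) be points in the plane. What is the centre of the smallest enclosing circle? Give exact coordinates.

Call the three points A, B, C in the order given.
Side lengths²: AB² = 194, AC² = 170, BC² = 36.
Since AB² = 194 < 170 + 36 = 206, the triangle is acute, so the smallest enclosing circle is the circumcircle.
Circumcentre = (4/13, 3), r² = 8245/169.
Centre = (4/13, 3).

(4/13, 3)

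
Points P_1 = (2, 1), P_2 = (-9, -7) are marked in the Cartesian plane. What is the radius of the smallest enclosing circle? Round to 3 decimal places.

6.801

The smallest circle enclosing two points has them as diameter endpoints.
Centre = midpoint = (-3.5, -3); r² = |P_1P_2|²/4 = 185/4 = 46.25.
r = √(46.25) ≈ 6.801.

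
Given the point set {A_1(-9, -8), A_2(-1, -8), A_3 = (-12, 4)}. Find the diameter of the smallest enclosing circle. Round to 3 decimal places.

Side lengths²: A_1A_2² = 64, A_1A_3² = 153, A_2A_3² = 265.
Since A_2A_3² = 265 ≥ 153 + 64 = 217, the angle opposite A_2A_3 is not acute, so the smallest enclosing circle has A_2A_3 as diameter.
Centre = midpoint of A_2A_3 = (-6.5, -2), r² = 265/4 = 66.25.
Diameter = 2r = 2√(66.25) ≈ 16.279.

16.279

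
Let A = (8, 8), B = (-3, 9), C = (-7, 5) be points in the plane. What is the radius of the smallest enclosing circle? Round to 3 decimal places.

7.649

Side lengths²: AB² = 122, AC² = 234, BC² = 32.
Since AC² = 234 ≥ 122 + 32 = 154, the angle opposite AC is not acute, so the smallest enclosing circle has AC as diameter.
Centre = midpoint of AC = (0.5, 6.5), r² = 234/4 = 58.5.
r = √(58.5) ≈ 7.649.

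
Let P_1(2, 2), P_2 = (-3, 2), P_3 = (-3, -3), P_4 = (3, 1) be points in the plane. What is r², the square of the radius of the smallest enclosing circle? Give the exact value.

481/36

A smallest enclosing disk is always determined by at most three of the input points on its boundary.
The minimum enclosing circle is determined by three boundary points: P_2, P_3, P_4.
Their circumcentre is (-1/3, -0.5) with r² = 481/36.
The farthest remaining point P_1 is at distance² 421/36 ≤ 481/36.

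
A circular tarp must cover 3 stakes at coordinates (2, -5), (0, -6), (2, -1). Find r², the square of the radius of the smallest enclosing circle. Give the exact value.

Call the three points A, B, C in the order given.
Side lengths²: AB² = 5, AC² = 16, BC² = 29.
Since BC² = 29 ≥ 16 + 5 = 21, the angle opposite BC is not acute, so the smallest enclosing circle has BC as diameter.
Centre = midpoint of BC = (1, -3.5), r² = 29/4 = 7.25.

7.25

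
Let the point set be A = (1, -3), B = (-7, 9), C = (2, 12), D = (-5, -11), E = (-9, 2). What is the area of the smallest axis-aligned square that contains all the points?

The bounding box has width 11 and height 23.
An axis-aligned square enclosing the set must have side ≥ max(width, height).
So the minimum side is max(11, 23) = 23.
Area = 23² = 529.

529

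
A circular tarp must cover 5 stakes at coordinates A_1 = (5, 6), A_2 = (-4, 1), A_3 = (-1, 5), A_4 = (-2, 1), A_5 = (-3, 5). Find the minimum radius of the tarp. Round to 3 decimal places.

A smallest enclosing disk is always determined by at most three of the input points on its boundary.
The farthest pair is A_1–A_2 with squared distance 106. The circle on this segment as diameter has centre (0.5, 3.5) and r² = 106/4 = 26.5.
Check A_3: distance² to centre = 4.5 ≤ 26.5, so it lies inside.
All remaining points lie in this disk, and no smaller disk contains both endpoints, so this is the minimum enclosing circle.
r = √(26.5) ≈ 5.148.

5.148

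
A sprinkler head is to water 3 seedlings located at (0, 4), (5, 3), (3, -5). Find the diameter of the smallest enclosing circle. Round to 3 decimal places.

9.498

Call the three points A, B, C in the order given.
Side lengths²: AB² = 26, AC² = 90, BC² = 68.
Since AC² = 90 < 68 + 26 = 94, the triangle is acute, so the smallest enclosing circle is the circumcircle.
Circumcentre = (12/7, -3/7), r² = 1105/49.
Diameter = 2r = 2√(1105/49) ≈ 9.498.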